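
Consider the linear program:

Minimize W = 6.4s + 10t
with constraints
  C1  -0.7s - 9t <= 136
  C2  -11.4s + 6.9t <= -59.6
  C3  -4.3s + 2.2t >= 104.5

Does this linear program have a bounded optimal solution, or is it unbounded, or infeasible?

The boundaries -0.7s - 9t = 136 and -11.4s + 6.9t = -59.6 meet at (-13400/3581, -159212/10743), but that point violates -4.3s + 2.2t ≥ 104.5. Every candidate vertex is excluded by some other constraint, so the feasible region is empty.

infeasible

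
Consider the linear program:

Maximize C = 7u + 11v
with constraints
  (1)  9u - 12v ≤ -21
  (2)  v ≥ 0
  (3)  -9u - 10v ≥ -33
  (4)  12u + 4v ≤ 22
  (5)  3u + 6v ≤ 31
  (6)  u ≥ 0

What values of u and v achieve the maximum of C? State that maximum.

u = 0, v = 33/10, maximum C = 363/10

Corner points and C = 7u + 11v:
  (31/33, 27/11) → C = 1108/33
  (0, 7/4) → C = 77/4
  (0, 33/10) → C = 363/10

At the optimal vertex, -9u - 10v = -33 and u = 0.
Solving simultaneously gives u = 0, v = 33/10.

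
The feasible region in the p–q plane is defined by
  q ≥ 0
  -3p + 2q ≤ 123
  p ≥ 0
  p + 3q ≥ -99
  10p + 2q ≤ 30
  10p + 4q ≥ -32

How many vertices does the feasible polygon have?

3

Of the 15 pairwise boundary intersections, those satisfying every inequality are:
  (0, 0)
  (3, 0)
  (0, 15)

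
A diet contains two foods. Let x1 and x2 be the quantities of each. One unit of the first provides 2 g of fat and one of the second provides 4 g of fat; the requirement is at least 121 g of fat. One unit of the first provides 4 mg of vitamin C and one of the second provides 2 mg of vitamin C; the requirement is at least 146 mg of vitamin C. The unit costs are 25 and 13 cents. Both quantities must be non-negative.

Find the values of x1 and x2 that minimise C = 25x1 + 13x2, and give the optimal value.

x1 = 57/2, x2 = 16, minimum C = 1841/2

Vertices and C = 25x1 + 13x2:
  (0, 73) → C = 949
  (121/2, 0) → C = 3025/2
  (57/2, 16) → C = 1841/2
The feasible region is unbounded (it extends along (0, 1), (1, 0)), but C strictly increases along every unbounded feasible direction, so there is no improving ray and the minimum is attained at a vertex.

At the optimal vertex, 2x1 + 4x2 = 121 and 4x1 + 2x2 = 146.
Solving simultaneously gives x1 = 57/2, x2 = 16.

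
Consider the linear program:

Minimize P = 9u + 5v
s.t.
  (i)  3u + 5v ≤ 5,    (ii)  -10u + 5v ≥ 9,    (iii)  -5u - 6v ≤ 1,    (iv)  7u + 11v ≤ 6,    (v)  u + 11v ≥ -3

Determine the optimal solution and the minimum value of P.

u = -47/13, v = 37/13, minimum P = -238/13

Vertices and P = 9u + 5v:
  (-59/85, 7/17) → P = -356/85
  (-69/145, 123/145) → P = -6/145
  (-47/13, 37/13) → P = -238/13

At the optimal vertex, -5u - 6v = 1 and 7u + 11v = 6.
Solving simultaneously gives u = -47/13, v = 37/13.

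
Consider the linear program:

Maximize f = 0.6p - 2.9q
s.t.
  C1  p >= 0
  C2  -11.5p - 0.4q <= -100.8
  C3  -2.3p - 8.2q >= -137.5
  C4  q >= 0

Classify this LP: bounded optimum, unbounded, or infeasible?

Vertices and f = 0.6p - 2.9q:
  (38578/4669, 5867/406) → f = -3450353/93380
  (1008/115, 0) → f = 3024/575
  (1375/23, 0) → f = 825/23
The feasible region has finitely many vertices and no improving ray; the maximum is 825/23 at (1375/23, 0).

bounded optimum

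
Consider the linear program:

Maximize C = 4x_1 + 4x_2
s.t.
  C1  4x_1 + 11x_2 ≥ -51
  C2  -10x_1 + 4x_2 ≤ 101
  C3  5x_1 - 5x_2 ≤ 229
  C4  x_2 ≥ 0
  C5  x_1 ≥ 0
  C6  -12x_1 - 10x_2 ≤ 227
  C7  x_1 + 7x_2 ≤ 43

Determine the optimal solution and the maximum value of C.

At the optimal vertex, x_2 = 0 and x_1 + 7x_2 = 43.
Solving simultaneously gives x_1 = 43, x_2 = 0.

x_1 = 43, x_2 = 0, maximum C = 172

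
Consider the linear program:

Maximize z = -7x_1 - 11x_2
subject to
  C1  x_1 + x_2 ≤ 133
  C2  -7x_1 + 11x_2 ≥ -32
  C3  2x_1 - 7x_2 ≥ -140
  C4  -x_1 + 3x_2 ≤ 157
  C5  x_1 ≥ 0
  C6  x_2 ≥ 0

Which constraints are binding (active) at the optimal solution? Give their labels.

Feasible corners and z = -7x_1 - 11x_2:
  (196/3, 116/3) → z = -2648/3
  (32/7, 0) → z = -32
  (0, 20) → z = -220
  (0, 0) → z = 0

The maximum is at (0, 0). Substituting into each constraint, equality holds for C5 and C6; the remaining constraints have slack.

C5 and C6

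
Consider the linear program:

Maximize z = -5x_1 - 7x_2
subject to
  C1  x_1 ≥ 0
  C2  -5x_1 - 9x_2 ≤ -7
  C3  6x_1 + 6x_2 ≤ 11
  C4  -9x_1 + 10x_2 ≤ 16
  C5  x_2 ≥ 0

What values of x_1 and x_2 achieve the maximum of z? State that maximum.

Feasible corners and z = -5x_1 - 7x_2:
  (0, 7/9) → z = -49/9
  (0, 8/5) → z = -56/5
  (7/5, 0) → z = -7
  (7/57, 65/38) → z = -1435/114
  (11/6, 0) → z = -55/6

The binding constraints are x_1 = 0 and -5x_1 - 9x_2 = -7.
Solving simultaneously gives x_1 = 0, x_2 = 7/9.

x_1 = 0, x_2 = 7/9, maximum z = -49/9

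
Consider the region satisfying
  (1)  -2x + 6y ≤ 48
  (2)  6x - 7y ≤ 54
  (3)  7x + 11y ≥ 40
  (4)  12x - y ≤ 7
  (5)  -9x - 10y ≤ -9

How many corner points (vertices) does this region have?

Intersecting each pair of boundary lines and keeping only the points that satisfy every inequality leaves:
  (-9/2, 13/2)
  (9/7, 59/7)
  (117/139, 431/139)

3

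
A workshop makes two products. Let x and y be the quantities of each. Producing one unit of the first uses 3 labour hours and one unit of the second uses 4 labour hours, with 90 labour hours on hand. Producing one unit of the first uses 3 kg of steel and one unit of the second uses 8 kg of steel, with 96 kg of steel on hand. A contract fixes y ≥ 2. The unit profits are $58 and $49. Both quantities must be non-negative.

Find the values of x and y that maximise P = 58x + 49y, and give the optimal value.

Vertices and P = 58x + 49y:
  (0, 12) → P = 588
  (0, 2) → P = 98
  (80/3, 2) → P = 4934/3

x = 80/3, y = 2, maximum P = 4934/3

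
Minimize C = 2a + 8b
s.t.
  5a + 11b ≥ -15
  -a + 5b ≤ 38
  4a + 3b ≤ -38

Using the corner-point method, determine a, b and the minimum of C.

a = -373/29, b = 130/29, minimum C = 294/29

Corner points and C = 2a + 8b:
  (-493/36, 175/36) → C = 23/2
  (-373/29, 130/29) → C = 294/29
  (-304/23, 114/23) → C = 304/23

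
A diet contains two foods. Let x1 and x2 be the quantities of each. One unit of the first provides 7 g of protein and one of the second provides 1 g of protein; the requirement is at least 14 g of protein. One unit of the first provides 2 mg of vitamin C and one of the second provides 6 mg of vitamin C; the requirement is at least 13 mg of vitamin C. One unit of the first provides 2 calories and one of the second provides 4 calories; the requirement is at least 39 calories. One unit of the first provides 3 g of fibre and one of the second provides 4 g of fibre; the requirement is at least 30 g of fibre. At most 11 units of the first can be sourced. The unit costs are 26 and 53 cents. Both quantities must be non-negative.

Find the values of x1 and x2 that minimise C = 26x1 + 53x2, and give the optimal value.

x1 = 11, x2 = 17/4, minimum C = 2045/4

Vertices and C = 26x1 + 53x2:
  (0, 14) → C = 742
  (17/26, 245/26) → C = 13427/26
  (11, 17/4) → C = 2045/4
The feasible region is unbounded (it extends along (0, 1)), but C strictly increases along every unbounded feasible direction, so there is no improving ray and the minimum is attained at a vertex.

The optimum lies where 2x1 + 4x2 = 39 and x1 = 11.
Solving simultaneously gives x1 = 11, x2 = 17/4.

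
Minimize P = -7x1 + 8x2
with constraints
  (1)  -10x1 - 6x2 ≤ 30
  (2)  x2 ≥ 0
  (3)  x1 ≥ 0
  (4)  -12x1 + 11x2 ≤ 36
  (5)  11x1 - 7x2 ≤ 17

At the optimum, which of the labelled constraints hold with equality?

(2) and (5)

Corner points and P = -7x1 + 8x2:
  (0, 0) → P = 0
  (17/11, 0) → P = -119/11
  (0, 36/11) → P = 288/11
  (439/37, 600/37) → P = 1727/37

The minimum is at (17/11, 0). Substituting into each constraint, equality holds for (2) and (5); the remaining constraints have slack.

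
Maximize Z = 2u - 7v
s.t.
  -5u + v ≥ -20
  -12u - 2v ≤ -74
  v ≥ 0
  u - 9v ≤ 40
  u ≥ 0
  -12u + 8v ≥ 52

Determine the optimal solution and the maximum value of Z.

u = 61/15, v = 63/5, maximum Z = -1201/15

Corner points and Z = 2u - 7v:
  (53/7, 125/7) → Z = -769/7
  (0, 37) → Z = -259
  (61/15, 63/5) → Z = -1201/15
The feasible region is unbounded (it extends along (0, 1), (1, 5)), but Z strictly decreases along every unbounded feasible direction, so there is no improving ray and the maximum is attained at a vertex.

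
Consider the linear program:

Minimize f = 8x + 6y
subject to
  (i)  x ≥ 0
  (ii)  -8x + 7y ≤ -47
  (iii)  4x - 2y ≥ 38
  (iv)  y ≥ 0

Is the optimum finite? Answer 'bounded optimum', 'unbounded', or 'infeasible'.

bounded optimum

Feasible corners and f = 8x + 6y:
  (43/3, 29/3) → f = 518/3
  (19/2, 0) → f = 76
The feasible region has finitely many vertices and no improving ray; the minimum is 76 at (19/2, 0).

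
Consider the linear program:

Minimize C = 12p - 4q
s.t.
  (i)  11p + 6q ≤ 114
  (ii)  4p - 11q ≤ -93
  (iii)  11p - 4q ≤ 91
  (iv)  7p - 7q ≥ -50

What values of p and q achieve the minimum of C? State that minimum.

p = 101/49, q = 451/49, minimum C = -592/49

Feasible corners and C = 12p - 4q:
  (24/5, 51/5) → C = 84/5
  (498/119, 1348/119) → C = 584/119
  (101/49, 451/49) → C = -592/49

At the optimal vertex, 4p - 11q = -93 and 7p - 7q = -50.
Solving simultaneously gives p = 101/49, q = 451/49.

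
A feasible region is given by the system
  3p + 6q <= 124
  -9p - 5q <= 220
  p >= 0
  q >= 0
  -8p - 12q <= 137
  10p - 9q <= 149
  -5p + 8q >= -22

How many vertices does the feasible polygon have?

Intersecting each pair of boundary lines and keeping only the points that satisfy every inequality leaves:
  (0, 62/3)
  (562/27, 277/27)
  (0, 0)
  (22/5, 0)

4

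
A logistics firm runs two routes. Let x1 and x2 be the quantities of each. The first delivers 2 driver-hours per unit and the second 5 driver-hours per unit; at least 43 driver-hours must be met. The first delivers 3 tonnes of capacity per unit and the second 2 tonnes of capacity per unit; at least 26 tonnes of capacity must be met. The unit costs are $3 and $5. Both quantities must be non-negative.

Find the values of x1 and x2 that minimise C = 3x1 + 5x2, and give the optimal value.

x1 = 4, x2 = 7, minimum C = 47

The feasible region is unbounded (it extends along (0, 1), (1, 0)), but C strictly increases along every unbounded feasible direction, so there is no improving ray and the minimum is attained at a vertex.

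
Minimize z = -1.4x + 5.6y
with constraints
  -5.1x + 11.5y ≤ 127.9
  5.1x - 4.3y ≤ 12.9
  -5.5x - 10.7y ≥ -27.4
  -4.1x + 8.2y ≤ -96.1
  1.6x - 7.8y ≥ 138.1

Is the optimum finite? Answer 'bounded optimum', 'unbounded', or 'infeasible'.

unbounded

From the feasible point (-49321/3290, -68367/3290), moving in the direction (-8.2, -4.1) keeps every constraint satisfied while z decreases without bound.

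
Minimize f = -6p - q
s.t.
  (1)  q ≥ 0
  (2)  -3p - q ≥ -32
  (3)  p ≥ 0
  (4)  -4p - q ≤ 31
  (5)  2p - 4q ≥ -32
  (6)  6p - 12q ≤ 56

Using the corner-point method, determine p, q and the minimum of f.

p = 220/21, q = 4/7, minimum f = -444/7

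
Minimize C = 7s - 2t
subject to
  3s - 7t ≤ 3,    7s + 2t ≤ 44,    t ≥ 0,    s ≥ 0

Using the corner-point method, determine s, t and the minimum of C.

s = 0, t = 22, minimum C = -44

The optimum lies where 7s + 2t = 44 and s = 0.
Solving simultaneously gives s = 0, t = 22.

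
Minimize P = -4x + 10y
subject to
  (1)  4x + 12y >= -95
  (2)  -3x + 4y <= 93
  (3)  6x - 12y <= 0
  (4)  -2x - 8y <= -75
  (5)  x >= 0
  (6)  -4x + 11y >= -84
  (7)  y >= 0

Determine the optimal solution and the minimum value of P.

x = 25/2, y = 25/4, minimum P = 25/2

Corner points and P = -4x + 10y:
  (0, 93/4) → P = 465/2
  (25/2, 25/4) → P = 25/2
  (0, 75/8) → P = 375/4
The feasible region is unbounded (it extends along (4, 3), (2, 1)), but P strictly increases along every unbounded feasible direction, so there is no improving ray and the minimum is attained at a vertex.

The optimum lies where 6x - 12y = 0 and -2x - 8y = -75.
Solving simultaneously gives x = 25/2, y = 25/4.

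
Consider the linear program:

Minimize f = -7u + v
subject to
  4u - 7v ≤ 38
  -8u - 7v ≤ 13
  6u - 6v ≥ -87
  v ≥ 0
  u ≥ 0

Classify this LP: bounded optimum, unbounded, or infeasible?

From the feasible point (19/2, 0), moving in the direction (7, 4) keeps every constraint satisfied while f decreases without bound.

unbounded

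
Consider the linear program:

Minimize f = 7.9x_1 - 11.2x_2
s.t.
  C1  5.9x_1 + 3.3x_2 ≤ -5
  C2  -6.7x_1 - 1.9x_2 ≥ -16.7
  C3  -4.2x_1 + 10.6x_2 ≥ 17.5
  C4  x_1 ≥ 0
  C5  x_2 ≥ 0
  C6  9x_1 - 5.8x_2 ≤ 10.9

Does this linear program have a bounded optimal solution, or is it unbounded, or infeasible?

The boundaries 5.9x_1 + 3.3x_2 = -5 and -4.2x_1 + 10.6x_2 = 17.5 meet at (-2215/1528, 1645/1528), but that point violates x_1 ≥ 0. Every candidate vertex is excluded by some other constraint, so the feasible region is empty.

infeasible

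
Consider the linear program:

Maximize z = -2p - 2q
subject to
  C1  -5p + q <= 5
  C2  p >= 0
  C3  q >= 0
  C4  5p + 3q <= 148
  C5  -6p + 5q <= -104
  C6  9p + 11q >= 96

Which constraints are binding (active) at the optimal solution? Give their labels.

C3 and C5

Extreme points and z = -2p - 2q:
  (148/5, 0) → z = -296/5
  (52/3, 0) → z = -104/3
  (1052/43, 368/43) → z = -2840/43

The maximum is at (52/3, 0). Substituting into each constraint, equality holds for C3 and C5; the remaining constraints have slack.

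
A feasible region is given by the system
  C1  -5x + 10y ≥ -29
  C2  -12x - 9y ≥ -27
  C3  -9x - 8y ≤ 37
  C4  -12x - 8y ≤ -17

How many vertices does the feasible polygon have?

The feasible vertices (each the meet of two boundaries and inside every other half-plane) are:
  (177/55, -71/55)
  (201/80, -263/160)
  (-21/4, 10)

3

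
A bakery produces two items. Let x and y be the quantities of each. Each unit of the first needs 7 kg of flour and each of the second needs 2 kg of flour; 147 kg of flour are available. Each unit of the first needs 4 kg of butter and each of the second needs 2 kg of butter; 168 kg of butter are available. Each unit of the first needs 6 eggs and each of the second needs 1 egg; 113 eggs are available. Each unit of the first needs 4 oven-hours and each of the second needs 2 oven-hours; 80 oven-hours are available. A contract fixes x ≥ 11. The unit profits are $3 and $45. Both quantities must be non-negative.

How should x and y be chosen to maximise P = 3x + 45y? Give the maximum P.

x = 11, y = 18, maximum P = 843

Feasible corners and P = 3x + 45y:
  (113/6, 0) → P = 113/2
  (11, 0) → P = 33
  (73/4, 7/2) → P = 849/4
  (11, 18) → P = 843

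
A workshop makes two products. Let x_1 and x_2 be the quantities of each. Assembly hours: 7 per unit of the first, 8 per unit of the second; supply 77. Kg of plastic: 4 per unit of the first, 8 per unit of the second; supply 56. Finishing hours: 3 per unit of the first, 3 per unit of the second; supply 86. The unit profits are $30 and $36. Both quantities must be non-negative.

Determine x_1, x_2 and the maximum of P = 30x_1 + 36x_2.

x_1 = 7, x_2 = 7/2, maximum P = 336

Feasible corners and P = 30x_1 + 36x_2:
  (0, 0) → P = 0
  (0, 7) → P = 252
  (11, 0) → P = 330
  (7, 7/2) → P = 336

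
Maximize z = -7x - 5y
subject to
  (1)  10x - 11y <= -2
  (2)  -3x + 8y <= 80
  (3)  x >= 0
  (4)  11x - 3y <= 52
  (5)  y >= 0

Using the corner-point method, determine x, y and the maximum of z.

x = 0, y = 2/11, maximum z = -10/11

Feasible corners and z = -7x - 5y:
  (0, 2/11) → z = -10/11
  (578/91, 542/91) → z = -6756/91
  (0, 10) → z = -50
  (656/79, 1036/79) → z = -9772/79

The optimum lies where 10x - 11y = -2 and x = 0.
Solving simultaneously gives x = 0, y = 2/11.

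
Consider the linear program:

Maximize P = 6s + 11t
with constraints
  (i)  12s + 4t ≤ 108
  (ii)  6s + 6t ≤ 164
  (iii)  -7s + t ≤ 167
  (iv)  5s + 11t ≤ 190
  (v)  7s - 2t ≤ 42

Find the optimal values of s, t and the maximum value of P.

s = 107/28, t = 435/28, maximum P = 5427/28

Feasible corners and P = 6s + 11t:
  (107/28, 435/28) → P = 5427/28
  (96/13, 63/13) → P = 1269/13
  (-1647/82, 2165/82) → P = 13933/82
  (-376/7, -209) → P = -18349/7

The binding constraints are 12s + 4t = 108 and 5s + 11t = 190.
Solving simultaneously gives s = 107/28, t = 435/28.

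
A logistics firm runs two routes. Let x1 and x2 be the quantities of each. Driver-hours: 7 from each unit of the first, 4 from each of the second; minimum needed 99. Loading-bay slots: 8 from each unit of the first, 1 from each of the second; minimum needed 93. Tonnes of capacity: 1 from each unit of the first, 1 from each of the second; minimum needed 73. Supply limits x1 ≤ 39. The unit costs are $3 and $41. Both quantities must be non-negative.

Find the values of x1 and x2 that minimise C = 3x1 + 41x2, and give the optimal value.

Feasible corners and C = 3x1 + 41x2:
  (0, 93) → C = 3813
  (20/7, 491/7) → C = 20191/7
  (39, 34) → C = 1511
The feasible region is unbounded (it extends along (0, 1)), but C strictly increases along every unbounded feasible direction, so there is no improving ray and the minimum is attained at a vertex.

x1 = 39, x2 = 34, minimum C = 1511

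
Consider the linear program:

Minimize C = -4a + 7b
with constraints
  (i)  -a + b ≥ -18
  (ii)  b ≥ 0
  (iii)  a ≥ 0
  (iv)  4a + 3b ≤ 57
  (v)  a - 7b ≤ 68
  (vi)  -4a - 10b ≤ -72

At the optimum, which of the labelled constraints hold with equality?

(iv) and (vi)

Feasible corners and C = -4a + 7b:
  (0, 19) → C = 133
  (0, 36/5) → C = 252/5
  (177/14, 15/7) → C = -249/7

The minimum is at (177/14, 15/7). Substituting into each constraint, equality holds for (iv) and (vi); the remaining constraints have slack.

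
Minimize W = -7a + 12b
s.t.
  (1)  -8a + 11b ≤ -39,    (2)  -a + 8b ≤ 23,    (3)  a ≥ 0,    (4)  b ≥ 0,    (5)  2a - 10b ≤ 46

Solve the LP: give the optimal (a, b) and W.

a = 299/3, b = 46/3, minimum W = -1541/3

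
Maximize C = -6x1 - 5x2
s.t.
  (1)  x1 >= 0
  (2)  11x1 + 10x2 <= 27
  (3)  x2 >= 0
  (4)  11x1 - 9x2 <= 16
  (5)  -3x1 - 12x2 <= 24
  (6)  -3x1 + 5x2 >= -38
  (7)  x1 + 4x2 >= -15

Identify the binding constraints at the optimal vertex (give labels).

(1) and (3)

Extreme points and C = -6x1 - 5x2:
  (0, 27/10) → C = -27/2
  (0, 0) → C = 0
  (403/209, 11/19) → C = -3023/209
  (16/11, 0) → C = -96/11

The maximum is at (0, 0). Substituting into each constraint, equality holds for (1) and (3); the remaining constraints have slack.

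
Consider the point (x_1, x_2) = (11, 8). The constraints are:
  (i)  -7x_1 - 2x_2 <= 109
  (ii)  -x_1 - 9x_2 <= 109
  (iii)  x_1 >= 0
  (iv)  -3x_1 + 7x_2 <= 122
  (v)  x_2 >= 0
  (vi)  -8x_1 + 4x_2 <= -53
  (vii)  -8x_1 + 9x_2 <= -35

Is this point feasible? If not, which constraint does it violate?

not feasible — violates (vii)

Constraint (vii): -8x_1 + 9x_2 = -16, which is not ≤ -35. All other constraints are satisfied.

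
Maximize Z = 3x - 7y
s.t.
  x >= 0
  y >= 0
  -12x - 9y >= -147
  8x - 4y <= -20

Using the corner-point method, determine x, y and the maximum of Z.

x = 0, y = 5, maximum Z = -35

Vertices and Z = 3x - 7y:
  (0, 49/3) → Z = -343/3
  (0, 5) → Z = -35
  (17/5, 59/5) → Z = -362/5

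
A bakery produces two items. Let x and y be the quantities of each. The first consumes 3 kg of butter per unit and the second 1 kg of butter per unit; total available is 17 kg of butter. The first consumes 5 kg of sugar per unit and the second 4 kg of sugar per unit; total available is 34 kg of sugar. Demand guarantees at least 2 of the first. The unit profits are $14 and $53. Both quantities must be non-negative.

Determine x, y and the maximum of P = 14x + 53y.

x = 2, y = 6, maximum P = 346

Vertices and P = 14x + 53y:
  (17/3, 0) → P = 238/3
  (2, 0) → P = 28
  (34/7, 17/7) → P = 1377/7
  (2, 6) → P = 346

At the optimal vertex, 5x + 4y = 34 and x = 2.
Solving simultaneously gives x = 2, y = 6.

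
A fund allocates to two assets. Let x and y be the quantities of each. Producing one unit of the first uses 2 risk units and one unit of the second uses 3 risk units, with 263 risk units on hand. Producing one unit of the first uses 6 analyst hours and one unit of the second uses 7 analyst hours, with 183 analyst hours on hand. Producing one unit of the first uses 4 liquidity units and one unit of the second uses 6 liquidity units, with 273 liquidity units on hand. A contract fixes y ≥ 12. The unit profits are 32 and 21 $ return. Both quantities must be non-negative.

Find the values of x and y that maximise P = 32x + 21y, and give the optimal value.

x = 33/2, y = 12, maximum P = 780

Vertices and P = 32x + 21y:
  (0, 183/7) → P = 549
  (0, 12) → P = 252
  (33/2, 12) → P = 780

At the optimal vertex, 6x + 7y = 183 and y = 12.
Solving simultaneously gives x = 33/2, y = 12.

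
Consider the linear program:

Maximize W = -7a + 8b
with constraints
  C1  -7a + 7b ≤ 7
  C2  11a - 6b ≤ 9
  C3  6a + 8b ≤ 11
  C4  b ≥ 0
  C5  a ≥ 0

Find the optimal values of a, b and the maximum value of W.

Extreme points and W = -7a + 8b:
  (3/14, 17/14) → W = 115/14
  (0, 1) → W = 8
  (69/62, 67/124) → W = -215/62
  (9/11, 0) → W = -63/11
  (0, 0) → W = 0

a = 3/14, b = 17/14, maximum W = 115/14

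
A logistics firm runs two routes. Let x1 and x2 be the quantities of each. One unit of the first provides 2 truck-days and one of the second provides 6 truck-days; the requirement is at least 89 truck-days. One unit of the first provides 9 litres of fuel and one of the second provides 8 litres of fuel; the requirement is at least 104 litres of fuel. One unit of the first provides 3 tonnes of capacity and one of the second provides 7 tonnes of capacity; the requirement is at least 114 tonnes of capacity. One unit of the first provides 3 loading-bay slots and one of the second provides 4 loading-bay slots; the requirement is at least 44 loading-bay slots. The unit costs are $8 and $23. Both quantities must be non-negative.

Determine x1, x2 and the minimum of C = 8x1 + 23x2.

x1 = 61/4, x2 = 39/4, minimum C = 1385/4

Corner points and C = 8x1 + 23x2:
  (0, 114/7) → C = 2622/7
  (89/2, 0) → C = 356
  (61/4, 39/4) → C = 1385/4
The feasible region is unbounded (it extends along (0, 1), (1, 0)), but C strictly increases along every unbounded feasible direction, so there is no improving ray and the minimum is attained at a vertex.

At the optimal vertex, 2x1 + 6x2 = 89 and 3x1 + 7x2 = 114.
Solving simultaneously gives x1 = 61/4, x2 = 39/4.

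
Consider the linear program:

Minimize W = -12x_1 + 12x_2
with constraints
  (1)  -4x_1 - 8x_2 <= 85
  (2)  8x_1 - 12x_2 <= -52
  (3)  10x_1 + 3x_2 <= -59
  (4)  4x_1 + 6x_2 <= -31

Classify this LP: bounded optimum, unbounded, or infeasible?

bounded optimum

Extreme points and W = -12x_1 + 12x_2:
  (-359/28, -59/14) → W = 723/7
  (-57/8, -5/12) → W = 161/2
The feasible region has finitely many vertices and no improving ray; the minimum is 161/2 at (-57/8, -5/12).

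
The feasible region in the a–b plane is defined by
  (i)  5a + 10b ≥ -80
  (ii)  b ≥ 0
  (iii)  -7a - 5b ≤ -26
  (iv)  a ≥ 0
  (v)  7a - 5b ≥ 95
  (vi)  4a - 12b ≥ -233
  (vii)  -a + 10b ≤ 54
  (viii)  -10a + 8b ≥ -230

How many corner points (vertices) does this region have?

4

Pairwise boundary intersections that survive every other constraint:
  (95/7, 0)
  (23, 0)
  (244/13, 473/65)
  (683/23, 385/46)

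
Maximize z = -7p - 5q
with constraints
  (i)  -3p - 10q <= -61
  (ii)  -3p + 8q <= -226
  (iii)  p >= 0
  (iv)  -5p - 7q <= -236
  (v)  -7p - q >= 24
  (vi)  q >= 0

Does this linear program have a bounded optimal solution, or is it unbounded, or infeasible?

The boundaries -3p + 8q = -226 and q = 0 meet at (226/3, 0), but that point violates -7p - q ≥ 24. Every candidate vertex is excluded by some other constraint, so the feasible region is empty.

infeasible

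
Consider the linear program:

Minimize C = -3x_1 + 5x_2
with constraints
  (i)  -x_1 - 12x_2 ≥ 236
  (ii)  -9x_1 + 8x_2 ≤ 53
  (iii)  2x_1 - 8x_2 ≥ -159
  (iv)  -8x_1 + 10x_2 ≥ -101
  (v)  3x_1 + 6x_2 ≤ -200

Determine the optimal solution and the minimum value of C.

x_1 = -669/13, x_2 = -1333/26, minimum C = -2651/26

Corner points and C = -3x_1 + 5x_2:
  (-669/13, -1333/26) → C = -2651/26
  (-959/39, -547/26) → C = -817/26
  (-697/39, -1903/78) → C = -5333/78

At the optimal vertex, -9x_1 + 8x_2 = 53 and -8x_1 + 10x_2 = -101.
Solving simultaneously gives x_1 = -669/13, x_2 = -1333/26.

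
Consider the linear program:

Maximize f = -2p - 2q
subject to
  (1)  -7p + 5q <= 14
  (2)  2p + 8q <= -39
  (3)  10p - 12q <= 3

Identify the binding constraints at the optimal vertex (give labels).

(1) and (3)

Vertices and f = -2p - 2q:
  (-307/66, -245/66) → f = 184/11
  (-183/34, -161/34) → f = 344/17
  (-111/26, -99/26) → f = 210/13

The maximum is at (-183/34, -161/34). Substituting into each constraint, equality holds for (1) and (3); the remaining constraints have slack.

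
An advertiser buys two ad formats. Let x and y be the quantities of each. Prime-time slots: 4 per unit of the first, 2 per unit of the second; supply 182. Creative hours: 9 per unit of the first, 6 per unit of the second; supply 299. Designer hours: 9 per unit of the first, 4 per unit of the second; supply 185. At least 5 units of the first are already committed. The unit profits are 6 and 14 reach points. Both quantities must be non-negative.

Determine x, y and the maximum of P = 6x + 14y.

Vertices and P = 6x + 14y:
  (185/9, 0) → P = 370/3
  (5, 0) → P = 30
  (5, 35) → P = 520

x = 5, y = 35, maximum P = 520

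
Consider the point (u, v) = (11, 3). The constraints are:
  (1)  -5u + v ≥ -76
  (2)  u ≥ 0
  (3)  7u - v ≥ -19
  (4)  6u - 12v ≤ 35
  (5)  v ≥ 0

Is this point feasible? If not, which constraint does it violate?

(1): -52 ≥ -76 ✓
(2): 11 ≥ 0 ✓
(3): 74 ≥ -19 ✓
(4): 30 ≤ 35 ✓
(5): 3 ≥ 0 ✓

feasible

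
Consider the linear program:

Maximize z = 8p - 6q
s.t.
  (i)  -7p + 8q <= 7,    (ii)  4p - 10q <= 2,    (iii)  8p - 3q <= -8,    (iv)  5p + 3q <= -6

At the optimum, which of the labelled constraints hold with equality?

Vertices and z = 8p - 6q:
  (-43/19, -21/19) → z = -218/19
  (-69/61, -7/61) → z = -510/61
  (-43/34, -12/17) → z = -100/17
  (-14/13, -8/39) → z = -96/13

The maximum is at (-43/34, -12/17). Substituting into each constraint, equality holds for (ii) and (iii); the remaining constraints have slack.

(ii) and (iii)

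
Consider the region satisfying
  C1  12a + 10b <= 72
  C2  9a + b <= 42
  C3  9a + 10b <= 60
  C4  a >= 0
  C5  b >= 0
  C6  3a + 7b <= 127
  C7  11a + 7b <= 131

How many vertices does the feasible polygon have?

5

Of the 21 pairwise boundary intersections, those satisfying every inequality are:
  (58/13, 24/13)
  (4, 12/5)
  (14/3, 0)
  (0, 6)
  (0, 0)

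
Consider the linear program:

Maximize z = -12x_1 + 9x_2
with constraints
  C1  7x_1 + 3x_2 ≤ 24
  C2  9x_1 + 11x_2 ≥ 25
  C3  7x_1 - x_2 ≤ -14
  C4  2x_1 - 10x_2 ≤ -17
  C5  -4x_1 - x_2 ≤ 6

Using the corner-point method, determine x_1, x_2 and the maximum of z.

Vertices and z = -12x_1 + 9x_2:
  (-9/14, 19/2) → z = 1305/14
  (-42/5, 138/5) → z = 1746/5
  (-3/2, 7/2) → z = 99/2
  (-13/5, 22/5) → z = 354/5

x_1 = -42/5, x_2 = 138/5, maximum z = 1746/5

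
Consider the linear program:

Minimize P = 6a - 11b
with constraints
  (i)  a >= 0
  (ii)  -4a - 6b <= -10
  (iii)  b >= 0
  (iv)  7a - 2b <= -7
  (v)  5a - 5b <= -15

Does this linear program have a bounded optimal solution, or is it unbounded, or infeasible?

unbounded

From the feasible point (0, 7/2), moving in the direction (0, 1) keeps every constraint satisfied while P decreases without bound.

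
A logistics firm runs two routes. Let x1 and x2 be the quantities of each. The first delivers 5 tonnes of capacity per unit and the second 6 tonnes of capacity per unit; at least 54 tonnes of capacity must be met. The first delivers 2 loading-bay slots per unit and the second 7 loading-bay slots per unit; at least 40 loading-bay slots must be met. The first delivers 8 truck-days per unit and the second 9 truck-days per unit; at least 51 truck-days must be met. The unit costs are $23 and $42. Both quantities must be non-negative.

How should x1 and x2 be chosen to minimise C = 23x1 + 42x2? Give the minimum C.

Corner points and C = 23x1 + 42x2:
  (0, 9) → C = 378
  (20, 0) → C = 460
  (6, 4) → C = 306
The feasible region is unbounded (it extends along (0, 1), (1, 0)), but C strictly increases along every unbounded feasible direction, so there is no improving ray and the minimum is attained at a vertex.

The binding constraints are 5x1 + 6x2 = 54 and 2x1 + 7x2 = 40.
Solving simultaneously gives x1 = 6, x2 = 4.

x1 = 6, x2 = 4, minimum C = 306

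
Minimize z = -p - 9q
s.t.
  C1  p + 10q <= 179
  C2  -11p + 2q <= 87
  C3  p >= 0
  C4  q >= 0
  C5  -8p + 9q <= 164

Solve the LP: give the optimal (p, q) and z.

p = 179, q = 0, minimum z = -179

Feasible corners and z = -p - 9q:
  (0, 179/10) → z = -1611/10
  (179, 0) → z = -179
  (0, 0) → z = 0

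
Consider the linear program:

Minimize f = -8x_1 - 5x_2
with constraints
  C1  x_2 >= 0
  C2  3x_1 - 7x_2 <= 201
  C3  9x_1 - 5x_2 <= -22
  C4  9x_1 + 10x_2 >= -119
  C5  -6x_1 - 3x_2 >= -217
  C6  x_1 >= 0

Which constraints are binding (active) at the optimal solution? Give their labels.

C5 and C6

Corner points and f = -8x_1 - 5x_2:
  (1019/57, 695/19) → f = -18577/57
  (0, 22/5) → f = -22
  (0, 217/3) → f = -1085/3

The minimum is at (0, 217/3). Substituting into each constraint, equality holds for C5 and C6; the remaining constraints have slack.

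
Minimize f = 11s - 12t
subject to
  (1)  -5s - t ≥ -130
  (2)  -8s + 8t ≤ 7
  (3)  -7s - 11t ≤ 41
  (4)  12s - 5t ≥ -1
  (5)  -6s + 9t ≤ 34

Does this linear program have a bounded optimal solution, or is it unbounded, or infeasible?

bounded optimum

Feasible corners and f = 11s - 12t:
  (1471/48, -1115/48) → f = 29561/48
  (1136/51, 950/51) → f = 1096/51
  (27/56, 19/14) → f = -615/56
  (209/24, 115/12) → f = -461/24
  (-216/167, -485/167) → f = 3444/167
The feasible region has finitely many vertices and no improving ray; the minimum is -461/24 at (209/24, 115/12).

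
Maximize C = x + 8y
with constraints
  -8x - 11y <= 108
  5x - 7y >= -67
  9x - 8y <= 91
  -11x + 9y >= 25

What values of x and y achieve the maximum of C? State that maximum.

Extreme points and C = x + 8y:
  (-1493/111, -4/111) → C = -1525/111
  (-1247/193, -988/193) → C = -9151/193
  (107/8, 153/8) → C = 1331/8

x = 107/8, y = 153/8, maximum C = 1331/8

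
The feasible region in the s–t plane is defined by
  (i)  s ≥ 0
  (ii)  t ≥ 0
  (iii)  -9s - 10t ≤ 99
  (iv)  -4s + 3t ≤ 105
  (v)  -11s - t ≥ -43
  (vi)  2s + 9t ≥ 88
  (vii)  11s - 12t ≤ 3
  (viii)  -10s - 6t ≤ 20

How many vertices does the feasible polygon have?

Of the 28 pairwise boundary intersections, those satisfying every inequality are:
  (0, 35)
  (0, 88/9)
  (24/37, 1327/37)
  (299/97, 882/97)

4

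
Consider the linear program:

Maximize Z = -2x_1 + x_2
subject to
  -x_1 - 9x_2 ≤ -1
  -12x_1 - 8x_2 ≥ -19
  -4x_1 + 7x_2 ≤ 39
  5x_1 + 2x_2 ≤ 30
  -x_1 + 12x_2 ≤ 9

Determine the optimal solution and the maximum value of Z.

x_1 = -23/7, x_2 = 10/21, maximum Z = 148/21

Extreme points and Z = -2x_1 + x_2:
  (163/100, -7/100) → Z = -333/100
  (-23/7, 10/21) → Z = 148/21
  (39/38, 127/152) → Z = -185/152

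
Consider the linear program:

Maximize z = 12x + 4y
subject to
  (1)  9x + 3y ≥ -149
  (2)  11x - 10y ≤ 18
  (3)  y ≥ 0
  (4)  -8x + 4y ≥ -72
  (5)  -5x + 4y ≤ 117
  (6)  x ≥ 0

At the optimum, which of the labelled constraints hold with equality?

(4) and (5)

Corner points and z = 12x + 4y:
  (18/11, 0) → z = 216/11
  (18, 18) → z = 288
  (0, 0) → z = 0
  (63, 108) → z = 1188
  (0, 117/4) → z = 117

The maximum is at (63, 108). Substituting into each constraint, equality holds for (4) and (5); the remaining constraints have slack.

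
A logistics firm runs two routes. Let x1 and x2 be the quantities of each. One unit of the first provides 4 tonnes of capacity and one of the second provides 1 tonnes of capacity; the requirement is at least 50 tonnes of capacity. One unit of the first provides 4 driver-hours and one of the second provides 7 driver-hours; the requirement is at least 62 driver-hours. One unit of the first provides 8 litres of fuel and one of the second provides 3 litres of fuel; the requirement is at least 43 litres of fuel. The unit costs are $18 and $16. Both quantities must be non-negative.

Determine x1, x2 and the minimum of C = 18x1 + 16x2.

The feasible region is unbounded (it extends along (0, 1), (1, 0)), but C strictly increases along every unbounded feasible direction, so there is no improving ray and the minimum is attained at a vertex.

The optimum lies where 4x1 + x2 = 50 and 4x1 + 7x2 = 62.
Solving simultaneously gives x1 = 12, x2 = 2.

x1 = 12, x2 = 2, minimum C = 248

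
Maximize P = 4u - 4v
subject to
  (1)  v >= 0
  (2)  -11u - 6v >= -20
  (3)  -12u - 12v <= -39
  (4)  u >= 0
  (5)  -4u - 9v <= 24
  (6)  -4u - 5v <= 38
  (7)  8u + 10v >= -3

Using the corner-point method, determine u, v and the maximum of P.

u = 1/10, v = 63/20, maximum P = -61/5

Corner points and P = 4u - 4v:
  (1/10, 63/20) → P = -61/5
  (0, 10/3) → P = -40/3
  (0, 13/4) → P = -13

At the optimal vertex, -11u - 6v = -20 and -12u - 12v = -39.
Solving simultaneously gives u = 1/10, v = 63/20.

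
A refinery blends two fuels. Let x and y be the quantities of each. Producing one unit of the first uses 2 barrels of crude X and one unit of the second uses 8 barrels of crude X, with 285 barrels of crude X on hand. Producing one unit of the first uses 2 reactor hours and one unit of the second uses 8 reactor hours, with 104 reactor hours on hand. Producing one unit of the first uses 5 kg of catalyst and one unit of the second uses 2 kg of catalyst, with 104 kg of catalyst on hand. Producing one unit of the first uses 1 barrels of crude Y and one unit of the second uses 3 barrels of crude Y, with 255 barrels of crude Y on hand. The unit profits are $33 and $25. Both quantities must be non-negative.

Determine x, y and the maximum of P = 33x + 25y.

x = 52/3, y = 26/3, maximum P = 2366/3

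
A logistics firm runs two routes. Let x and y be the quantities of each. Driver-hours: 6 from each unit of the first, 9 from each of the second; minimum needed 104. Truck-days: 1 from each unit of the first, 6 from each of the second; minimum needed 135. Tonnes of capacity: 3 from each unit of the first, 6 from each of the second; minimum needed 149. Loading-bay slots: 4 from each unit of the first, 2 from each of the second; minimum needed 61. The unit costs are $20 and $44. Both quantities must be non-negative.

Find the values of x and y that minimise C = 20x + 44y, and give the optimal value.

x = 7, y = 64/3, minimum C = 3236/3

The feasible region is unbounded (it extends along (0, 1), (1, 0)), but C strictly increases along every unbounded feasible direction, so there is no improving ray and the minimum is attained at a vertex.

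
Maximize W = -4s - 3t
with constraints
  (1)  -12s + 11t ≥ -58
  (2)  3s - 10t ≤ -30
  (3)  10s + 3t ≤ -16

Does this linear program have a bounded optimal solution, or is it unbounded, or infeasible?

From the feasible point (-250/109, 252/109), moving in the direction (-10, -3) keeps every constraint satisfied while W increases without bound.

unbounded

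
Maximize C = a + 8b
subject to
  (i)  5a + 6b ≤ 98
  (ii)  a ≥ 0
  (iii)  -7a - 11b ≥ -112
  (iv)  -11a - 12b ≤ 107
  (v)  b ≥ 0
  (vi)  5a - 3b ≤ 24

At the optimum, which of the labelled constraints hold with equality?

Vertices and C = a + 8b:
  (0, 112/11) → C = 896/11
  (0, 0) → C = 0
  (150/19, 98/19) → C = 934/19
  (24/5, 0) → C = 24/5

The maximum is at (0, 112/11). Substituting into each constraint, equality holds for (ii) and (iii); the remaining constraints have slack.

(ii) and (iii)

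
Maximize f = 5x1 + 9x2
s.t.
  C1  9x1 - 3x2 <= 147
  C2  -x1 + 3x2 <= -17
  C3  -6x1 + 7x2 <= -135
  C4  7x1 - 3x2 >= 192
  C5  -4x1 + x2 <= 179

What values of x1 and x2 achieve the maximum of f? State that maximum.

x1 = -45/2, x2 = -233/2, maximum f = -1161

Corner points and f = 5x1 + 9x2:
  (-45/2, -233/2) → f = -1161
  (-228, -733) → f = -7737
  (-729/5, -2021/5) → f = -21834/5

The binding constraints are 9x1 - 3x2 = 147 and 7x1 - 3x2 = 192.
Solving simultaneously gives x1 = -45/2, x2 = -233/2.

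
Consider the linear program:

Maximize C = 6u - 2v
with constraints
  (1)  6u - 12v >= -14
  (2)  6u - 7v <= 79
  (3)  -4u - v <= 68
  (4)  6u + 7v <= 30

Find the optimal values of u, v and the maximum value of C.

Feasible corners and C = 6u - 2v:
  (-415/27, -176/27) → C = -2138/27
  (131/57, 44/19) → C = 174/19
  (-397/34, -362/17) → C = -467/17
  (109/12, -7/2) → C = 123/2

The binding constraints are 6u - 7v = 79 and 6u + 7v = 30.
Solving simultaneously gives u = 109/12, v = -7/2.

u = 109/12, v = -7/2, maximum C = 123/2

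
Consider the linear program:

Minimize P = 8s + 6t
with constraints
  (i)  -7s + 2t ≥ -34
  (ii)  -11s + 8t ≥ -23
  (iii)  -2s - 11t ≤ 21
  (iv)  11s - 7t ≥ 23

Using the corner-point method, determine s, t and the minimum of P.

s = 23/11, t = 0, minimum P = 184/11

Corner points and P = 8s + 6t:
  (113/17, 213/34) → P = 1543/17
  (64/9, 71/9) → P = 938/9
  (23/11, 0) → P = 184/11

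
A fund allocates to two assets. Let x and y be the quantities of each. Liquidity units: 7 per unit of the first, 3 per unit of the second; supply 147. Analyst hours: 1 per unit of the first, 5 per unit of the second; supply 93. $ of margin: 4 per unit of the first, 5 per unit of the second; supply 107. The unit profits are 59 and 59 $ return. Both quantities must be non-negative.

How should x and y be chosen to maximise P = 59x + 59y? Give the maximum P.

x = 18, y = 7, maximum P = 1475

Corner points and P = 59x + 59y:
  (0, 0) → P = 0
  (0, 93/5) → P = 5487/5
  (21, 0) → P = 1239
  (18, 7) → P = 1475
  (14/3, 53/3) → P = 3953/3

At the optimal vertex, 7x + 3y = 147 and 4x + 5y = 107.
Solving simultaneously gives x = 18, y = 7.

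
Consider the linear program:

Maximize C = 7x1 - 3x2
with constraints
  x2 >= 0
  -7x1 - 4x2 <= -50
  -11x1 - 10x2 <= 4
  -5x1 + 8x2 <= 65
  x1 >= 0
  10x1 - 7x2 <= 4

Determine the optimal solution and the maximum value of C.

Vertices and C = 7x1 - 3x2:
  (35/19, 705/76) → C = -1135/76
  (366/89, 472/89) → C = 1146/89
  (487/45, 134/9) → C = 1399/45

The binding constraints are -5x1 + 8x2 = 65 and 10x1 - 7x2 = 4.
Solving simultaneously gives x1 = 487/45, x2 = 134/9.

x1 = 487/45, x2 = 134/9, maximum C = 1399/45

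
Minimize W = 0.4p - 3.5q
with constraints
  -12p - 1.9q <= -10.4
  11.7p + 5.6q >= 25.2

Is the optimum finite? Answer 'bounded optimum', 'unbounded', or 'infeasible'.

From the feasible point (1036/4497, 6024/1499), moving in the direction (-1.9, 12) keeps every constraint satisfied while W decreases without bound.

unbounded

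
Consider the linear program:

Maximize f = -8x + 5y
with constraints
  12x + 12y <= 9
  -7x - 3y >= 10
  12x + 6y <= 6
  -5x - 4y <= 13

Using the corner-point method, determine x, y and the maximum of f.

The optimum lies where 12x + 12y = 9 and -5x - 4y = 13.
Solving simultaneously gives x = -16, y = 67/4.

x = -16, y = 67/4, maximum f = 847/4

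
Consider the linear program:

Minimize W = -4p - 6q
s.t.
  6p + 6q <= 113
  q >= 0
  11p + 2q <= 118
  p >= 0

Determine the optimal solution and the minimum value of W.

Vertices and W = -4p - 6q:
  (241/27, 535/54) → W = -2569/27
  (0, 113/6) → W = -113
  (118/11, 0) → W = -472/11
  (0, 0) → W = 0

At the optimal vertex, 6p + 6q = 113 and p = 0.
Solving simultaneously gives p = 0, q = 113/6.

p = 0, q = 113/6, minimum W = -113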